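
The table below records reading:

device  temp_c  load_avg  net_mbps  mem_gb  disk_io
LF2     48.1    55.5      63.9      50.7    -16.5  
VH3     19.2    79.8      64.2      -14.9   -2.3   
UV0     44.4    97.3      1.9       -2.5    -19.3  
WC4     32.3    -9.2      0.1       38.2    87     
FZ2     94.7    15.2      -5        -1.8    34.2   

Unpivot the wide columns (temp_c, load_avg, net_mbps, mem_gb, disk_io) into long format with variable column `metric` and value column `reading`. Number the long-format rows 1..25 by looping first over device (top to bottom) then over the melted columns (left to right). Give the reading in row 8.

64.2

25 rows total (5 × 5). Row 8: index ⌊(8-1)/5⌋ = 1 into device → VH3; (8-1) mod 5 = 2 into the melted columns → net_mbps.
So row 8 is (VH3, net_mbps, 64.2); reading = 64.2.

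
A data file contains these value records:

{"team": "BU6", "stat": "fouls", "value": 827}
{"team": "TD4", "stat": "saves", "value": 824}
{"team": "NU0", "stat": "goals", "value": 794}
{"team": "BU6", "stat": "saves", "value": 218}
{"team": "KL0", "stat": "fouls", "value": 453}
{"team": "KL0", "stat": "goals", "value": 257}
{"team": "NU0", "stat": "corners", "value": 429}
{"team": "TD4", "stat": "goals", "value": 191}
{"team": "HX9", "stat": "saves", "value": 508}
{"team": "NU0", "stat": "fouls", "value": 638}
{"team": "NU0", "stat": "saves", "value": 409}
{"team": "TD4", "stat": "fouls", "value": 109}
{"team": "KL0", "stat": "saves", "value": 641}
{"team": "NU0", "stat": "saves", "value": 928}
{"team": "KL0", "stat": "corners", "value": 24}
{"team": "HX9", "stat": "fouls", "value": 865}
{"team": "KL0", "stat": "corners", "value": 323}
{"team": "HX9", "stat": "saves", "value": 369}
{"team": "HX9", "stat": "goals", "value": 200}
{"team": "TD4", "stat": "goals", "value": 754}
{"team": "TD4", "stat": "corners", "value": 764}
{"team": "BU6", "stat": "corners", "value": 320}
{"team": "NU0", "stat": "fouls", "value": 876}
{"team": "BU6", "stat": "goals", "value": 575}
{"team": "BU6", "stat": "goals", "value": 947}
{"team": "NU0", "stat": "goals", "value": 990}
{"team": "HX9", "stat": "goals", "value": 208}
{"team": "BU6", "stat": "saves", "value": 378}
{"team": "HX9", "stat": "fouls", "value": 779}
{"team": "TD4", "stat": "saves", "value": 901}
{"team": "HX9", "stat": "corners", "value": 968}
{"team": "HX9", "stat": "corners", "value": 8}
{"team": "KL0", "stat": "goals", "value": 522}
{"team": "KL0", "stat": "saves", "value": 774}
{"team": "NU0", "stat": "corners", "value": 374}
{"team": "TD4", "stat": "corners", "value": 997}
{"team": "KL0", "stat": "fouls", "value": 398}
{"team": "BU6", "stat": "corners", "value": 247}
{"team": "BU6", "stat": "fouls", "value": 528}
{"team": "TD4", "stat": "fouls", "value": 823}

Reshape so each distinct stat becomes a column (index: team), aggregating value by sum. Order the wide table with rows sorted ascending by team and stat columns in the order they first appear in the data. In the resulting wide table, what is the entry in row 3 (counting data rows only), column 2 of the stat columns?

With rows sorted ascending by team, row 3 is team=KL0. stat columns in first-appearance order: fouls, saves, goals, corners; column 2 is saves.
Long rows with team=KL0, stat=saves: 641 + 774 = 1415.

1415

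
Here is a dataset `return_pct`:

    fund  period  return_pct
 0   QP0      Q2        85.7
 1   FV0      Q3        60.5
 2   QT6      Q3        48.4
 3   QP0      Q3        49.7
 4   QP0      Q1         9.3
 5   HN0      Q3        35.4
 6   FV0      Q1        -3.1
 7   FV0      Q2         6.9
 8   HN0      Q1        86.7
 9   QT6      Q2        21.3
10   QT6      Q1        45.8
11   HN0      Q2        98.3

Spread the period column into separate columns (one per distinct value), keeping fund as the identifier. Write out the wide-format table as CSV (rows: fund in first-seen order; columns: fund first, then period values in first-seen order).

Columns: fund plus the 3 distinct period values (Q2, Q3, Q1).
For example, row QP0 column Q2 takes return_pct=85.7 from the long row (QP0, Q2).

fund,Q2,Q3,Q1
QP0,85.7,49.7,9.3
FV0,6.9,60.5,-3.1
QT6,21.3,48.4,45.8
HN0,98.3,35.4,86.7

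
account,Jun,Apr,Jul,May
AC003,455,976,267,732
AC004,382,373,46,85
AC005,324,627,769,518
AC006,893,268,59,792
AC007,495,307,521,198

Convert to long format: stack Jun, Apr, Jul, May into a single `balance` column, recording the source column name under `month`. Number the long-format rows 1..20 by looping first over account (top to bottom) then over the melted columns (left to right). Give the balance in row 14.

268

20 rows total (5 × 4). Row 14: index ⌊(14-1)/4⌋ = 3 into account → AC006; (14-1) mod 4 = 1 into the melted columns → Apr.
So row 14 is (AC006, Apr, 268); balance = 268.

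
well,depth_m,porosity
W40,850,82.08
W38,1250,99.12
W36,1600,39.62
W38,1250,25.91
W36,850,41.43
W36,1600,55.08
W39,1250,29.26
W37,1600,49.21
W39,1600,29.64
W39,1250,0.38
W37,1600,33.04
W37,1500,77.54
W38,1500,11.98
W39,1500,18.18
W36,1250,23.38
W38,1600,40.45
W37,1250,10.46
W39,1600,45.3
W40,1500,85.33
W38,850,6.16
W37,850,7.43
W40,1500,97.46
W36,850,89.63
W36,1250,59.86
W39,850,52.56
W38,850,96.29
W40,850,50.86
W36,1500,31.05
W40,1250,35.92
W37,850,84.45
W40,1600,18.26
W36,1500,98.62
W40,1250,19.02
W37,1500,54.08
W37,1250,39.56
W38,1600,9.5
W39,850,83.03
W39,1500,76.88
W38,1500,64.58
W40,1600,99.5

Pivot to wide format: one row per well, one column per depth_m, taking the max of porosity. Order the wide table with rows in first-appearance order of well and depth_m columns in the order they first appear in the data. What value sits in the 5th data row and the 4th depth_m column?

With rows in first-appearance order of well, row 5 is well=W37. depth_m columns in first-appearance order: 850, 1250, 1600, 1500; column 4 is 1500.
Long rows with well=W37, depth_m=1500: max(77.54, 54.08) = 77.54.

77.54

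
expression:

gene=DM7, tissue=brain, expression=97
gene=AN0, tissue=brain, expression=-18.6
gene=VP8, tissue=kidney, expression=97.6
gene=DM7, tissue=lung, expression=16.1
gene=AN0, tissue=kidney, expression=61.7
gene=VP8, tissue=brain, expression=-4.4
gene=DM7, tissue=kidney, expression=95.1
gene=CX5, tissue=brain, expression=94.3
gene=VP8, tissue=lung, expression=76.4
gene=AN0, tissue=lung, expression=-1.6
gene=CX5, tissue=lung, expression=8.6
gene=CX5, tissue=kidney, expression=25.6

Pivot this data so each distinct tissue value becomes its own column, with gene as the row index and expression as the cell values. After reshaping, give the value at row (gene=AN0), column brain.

Wide layout: rows indexed by gene, columns are the 3 distinct tissue values (brain, kidney, lung).
Cell (gene=AN0, tissue=brain) draws from the long row where gene=AN0 and tissue=brain, which has expression=-18.6.

-18.6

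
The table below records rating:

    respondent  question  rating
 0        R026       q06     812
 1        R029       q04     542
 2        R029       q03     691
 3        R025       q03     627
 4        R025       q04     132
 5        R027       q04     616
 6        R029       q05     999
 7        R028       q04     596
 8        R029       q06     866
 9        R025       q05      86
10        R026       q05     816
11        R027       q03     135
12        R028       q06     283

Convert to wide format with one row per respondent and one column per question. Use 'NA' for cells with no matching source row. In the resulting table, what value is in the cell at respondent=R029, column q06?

866

The long row with respondent=R029, question=q06 has rating=866.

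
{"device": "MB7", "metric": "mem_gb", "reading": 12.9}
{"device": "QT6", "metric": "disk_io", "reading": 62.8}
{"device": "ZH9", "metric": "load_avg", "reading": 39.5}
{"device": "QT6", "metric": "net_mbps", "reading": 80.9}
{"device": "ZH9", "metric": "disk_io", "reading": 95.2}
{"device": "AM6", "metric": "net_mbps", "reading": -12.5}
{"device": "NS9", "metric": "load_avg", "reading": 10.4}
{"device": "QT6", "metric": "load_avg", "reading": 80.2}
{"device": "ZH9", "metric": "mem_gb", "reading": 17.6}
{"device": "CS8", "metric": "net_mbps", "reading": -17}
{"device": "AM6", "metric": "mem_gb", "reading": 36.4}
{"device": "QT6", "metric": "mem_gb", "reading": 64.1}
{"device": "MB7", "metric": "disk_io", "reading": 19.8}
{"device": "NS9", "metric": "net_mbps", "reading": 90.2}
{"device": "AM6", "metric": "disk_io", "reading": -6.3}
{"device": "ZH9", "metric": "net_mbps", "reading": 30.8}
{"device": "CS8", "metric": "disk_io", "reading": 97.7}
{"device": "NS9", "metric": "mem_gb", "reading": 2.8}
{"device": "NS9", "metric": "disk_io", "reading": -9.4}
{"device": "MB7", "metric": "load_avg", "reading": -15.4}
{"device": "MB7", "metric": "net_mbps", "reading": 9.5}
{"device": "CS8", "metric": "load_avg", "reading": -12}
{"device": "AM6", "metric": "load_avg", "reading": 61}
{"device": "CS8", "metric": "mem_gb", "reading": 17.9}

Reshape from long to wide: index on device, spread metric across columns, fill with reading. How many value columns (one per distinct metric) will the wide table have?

4 distinct metric values: mem_gb, disk_io, load_avg, net_mbps.

4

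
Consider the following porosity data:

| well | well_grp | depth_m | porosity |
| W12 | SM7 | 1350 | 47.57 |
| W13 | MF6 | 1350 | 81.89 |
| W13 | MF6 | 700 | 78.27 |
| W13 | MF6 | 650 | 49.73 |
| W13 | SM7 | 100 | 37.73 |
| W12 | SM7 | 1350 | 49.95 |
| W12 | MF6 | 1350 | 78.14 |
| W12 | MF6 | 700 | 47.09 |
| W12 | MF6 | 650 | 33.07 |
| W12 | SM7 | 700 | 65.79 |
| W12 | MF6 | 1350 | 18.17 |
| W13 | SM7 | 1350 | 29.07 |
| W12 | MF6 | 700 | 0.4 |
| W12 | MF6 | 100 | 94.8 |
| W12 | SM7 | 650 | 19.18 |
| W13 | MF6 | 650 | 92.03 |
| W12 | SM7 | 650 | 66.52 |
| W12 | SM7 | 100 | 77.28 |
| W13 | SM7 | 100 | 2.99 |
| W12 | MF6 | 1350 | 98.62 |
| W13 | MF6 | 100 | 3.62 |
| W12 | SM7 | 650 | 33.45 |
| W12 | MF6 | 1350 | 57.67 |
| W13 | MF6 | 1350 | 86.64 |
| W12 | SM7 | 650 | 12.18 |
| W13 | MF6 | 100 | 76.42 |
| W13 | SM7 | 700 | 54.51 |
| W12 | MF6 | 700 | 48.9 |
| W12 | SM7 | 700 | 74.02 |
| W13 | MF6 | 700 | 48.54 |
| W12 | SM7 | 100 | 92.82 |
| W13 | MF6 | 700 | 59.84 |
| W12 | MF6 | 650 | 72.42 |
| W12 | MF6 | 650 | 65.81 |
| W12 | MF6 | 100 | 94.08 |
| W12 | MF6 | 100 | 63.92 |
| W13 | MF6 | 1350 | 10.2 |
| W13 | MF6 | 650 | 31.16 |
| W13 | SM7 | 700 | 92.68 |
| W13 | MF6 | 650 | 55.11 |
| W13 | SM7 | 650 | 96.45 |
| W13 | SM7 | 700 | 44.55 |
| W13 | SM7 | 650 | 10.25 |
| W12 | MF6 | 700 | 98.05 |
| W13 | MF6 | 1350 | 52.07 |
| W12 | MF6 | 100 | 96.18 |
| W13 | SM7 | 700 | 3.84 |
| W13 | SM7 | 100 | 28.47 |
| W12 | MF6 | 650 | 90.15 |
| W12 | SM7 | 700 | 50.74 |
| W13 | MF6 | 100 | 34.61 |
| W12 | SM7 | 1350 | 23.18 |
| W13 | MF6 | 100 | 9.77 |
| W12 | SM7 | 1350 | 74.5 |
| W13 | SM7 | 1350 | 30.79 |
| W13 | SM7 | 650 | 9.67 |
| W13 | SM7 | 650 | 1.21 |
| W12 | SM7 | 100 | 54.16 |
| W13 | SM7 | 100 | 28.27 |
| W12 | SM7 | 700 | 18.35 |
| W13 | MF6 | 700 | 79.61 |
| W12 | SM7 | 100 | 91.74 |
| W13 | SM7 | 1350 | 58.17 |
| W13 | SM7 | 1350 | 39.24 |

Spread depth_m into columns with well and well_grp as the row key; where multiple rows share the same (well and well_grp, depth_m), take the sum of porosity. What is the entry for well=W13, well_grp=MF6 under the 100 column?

124.42

Rows with well=W13, well_grp=MF6 and depth_m=100: porosity values are 3.62, 76.42, 34.61, 9.77.
3.62 + 76.42 + 34.61 + 9.77 = 124.42.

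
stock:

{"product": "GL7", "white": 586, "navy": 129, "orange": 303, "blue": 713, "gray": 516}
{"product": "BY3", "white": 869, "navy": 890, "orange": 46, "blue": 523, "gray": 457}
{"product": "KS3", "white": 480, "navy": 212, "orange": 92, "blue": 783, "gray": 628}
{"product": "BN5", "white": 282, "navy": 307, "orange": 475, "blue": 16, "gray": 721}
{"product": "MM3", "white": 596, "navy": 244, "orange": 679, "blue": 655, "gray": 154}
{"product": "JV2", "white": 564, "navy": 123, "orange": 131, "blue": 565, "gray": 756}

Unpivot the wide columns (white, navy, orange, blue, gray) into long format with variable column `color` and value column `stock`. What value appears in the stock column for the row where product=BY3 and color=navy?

890

Unpivoting turns each (product, wide-column) pair into one long row.
The wide cell at row BY3, column navy holds 890, so the long row (BY3, navy) has stock=890.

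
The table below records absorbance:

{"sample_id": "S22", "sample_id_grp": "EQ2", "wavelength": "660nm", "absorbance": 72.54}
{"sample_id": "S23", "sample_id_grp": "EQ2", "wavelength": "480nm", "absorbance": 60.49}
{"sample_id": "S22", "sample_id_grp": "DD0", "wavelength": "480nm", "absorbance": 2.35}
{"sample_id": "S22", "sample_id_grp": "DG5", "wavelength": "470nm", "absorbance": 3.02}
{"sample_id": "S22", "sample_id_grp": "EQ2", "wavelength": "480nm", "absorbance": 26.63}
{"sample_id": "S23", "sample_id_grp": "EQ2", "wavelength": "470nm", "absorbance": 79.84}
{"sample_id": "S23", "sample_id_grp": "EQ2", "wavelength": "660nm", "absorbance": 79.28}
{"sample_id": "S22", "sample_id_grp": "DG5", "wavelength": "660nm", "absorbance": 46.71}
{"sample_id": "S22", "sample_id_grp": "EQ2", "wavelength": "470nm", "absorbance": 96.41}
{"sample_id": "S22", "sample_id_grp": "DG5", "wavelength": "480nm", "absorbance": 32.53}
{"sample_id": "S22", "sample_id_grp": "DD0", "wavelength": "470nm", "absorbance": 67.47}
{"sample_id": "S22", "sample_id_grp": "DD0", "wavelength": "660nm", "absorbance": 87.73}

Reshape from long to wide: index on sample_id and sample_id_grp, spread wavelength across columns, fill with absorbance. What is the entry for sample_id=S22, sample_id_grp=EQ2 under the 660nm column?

72.54

Wide layout: rows indexed by sample_id and sample_id_grp, columns are the 3 distinct wavelength values (660nm, 480nm, 470nm).
Cell (sample_id=S22, sample_id_grp=EQ2, wavelength=660nm) draws from the long row where sample_id=S22, sample_id_grp=EQ2 and wavelength=660nm, which has absorbance=72.54.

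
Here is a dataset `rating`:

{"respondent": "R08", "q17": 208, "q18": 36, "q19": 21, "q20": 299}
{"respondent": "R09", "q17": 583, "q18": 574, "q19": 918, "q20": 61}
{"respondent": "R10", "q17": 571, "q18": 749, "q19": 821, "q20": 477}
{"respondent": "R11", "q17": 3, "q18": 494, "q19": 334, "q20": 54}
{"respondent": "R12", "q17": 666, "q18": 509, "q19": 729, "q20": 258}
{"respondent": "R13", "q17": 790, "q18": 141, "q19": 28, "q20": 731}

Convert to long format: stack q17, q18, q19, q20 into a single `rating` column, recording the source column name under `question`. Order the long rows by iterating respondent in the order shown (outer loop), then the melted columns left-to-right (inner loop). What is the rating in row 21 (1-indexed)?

24 rows total (6 × 4). Row 21: index ⌊(21-1)/4⌋ = 5 into respondent → R13; (21-1) mod 4 = 0 into the melted columns → q17.
So row 21 is (R13, q17, 790); rating = 790.

790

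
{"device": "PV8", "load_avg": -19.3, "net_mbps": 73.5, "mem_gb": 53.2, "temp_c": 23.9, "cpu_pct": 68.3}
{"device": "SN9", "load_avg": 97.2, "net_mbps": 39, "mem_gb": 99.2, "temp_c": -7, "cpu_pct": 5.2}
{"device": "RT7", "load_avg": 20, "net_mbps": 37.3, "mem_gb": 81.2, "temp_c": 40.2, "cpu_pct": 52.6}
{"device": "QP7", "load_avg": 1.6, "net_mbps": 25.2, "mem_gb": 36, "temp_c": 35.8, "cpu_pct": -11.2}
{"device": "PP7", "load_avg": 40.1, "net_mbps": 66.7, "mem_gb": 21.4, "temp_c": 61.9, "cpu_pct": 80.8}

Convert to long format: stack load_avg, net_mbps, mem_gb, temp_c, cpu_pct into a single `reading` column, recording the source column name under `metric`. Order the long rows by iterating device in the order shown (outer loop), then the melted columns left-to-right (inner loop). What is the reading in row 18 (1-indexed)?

36

25 rows total (5 × 5). Row 18: index ⌊(18-1)/5⌋ = 3 into device → QP7; (18-1) mod 5 = 2 into the melted columns → mem_gb.
So row 18 is (QP7, mem_gb, 36); reading = 36.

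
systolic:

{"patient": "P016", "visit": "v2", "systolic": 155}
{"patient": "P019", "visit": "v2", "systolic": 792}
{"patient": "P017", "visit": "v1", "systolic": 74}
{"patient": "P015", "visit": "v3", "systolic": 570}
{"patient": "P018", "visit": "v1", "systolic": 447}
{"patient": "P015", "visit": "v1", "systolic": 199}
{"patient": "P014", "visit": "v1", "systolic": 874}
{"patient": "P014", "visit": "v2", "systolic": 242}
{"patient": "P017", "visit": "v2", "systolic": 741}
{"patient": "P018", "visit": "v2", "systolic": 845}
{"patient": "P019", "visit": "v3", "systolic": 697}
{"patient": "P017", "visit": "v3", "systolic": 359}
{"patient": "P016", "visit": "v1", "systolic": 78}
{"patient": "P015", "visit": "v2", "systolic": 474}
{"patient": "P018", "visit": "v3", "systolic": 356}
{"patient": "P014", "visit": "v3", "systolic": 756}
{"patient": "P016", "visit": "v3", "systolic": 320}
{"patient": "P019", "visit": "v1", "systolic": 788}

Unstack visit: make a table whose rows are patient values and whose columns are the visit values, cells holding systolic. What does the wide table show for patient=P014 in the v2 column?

Wide layout: rows indexed by patient, columns are the 3 distinct visit values (v2, v1, v3).
Cell (patient=P014, visit=v2) draws from the long row where patient=P014 and visit=v2, which has systolic=242.

242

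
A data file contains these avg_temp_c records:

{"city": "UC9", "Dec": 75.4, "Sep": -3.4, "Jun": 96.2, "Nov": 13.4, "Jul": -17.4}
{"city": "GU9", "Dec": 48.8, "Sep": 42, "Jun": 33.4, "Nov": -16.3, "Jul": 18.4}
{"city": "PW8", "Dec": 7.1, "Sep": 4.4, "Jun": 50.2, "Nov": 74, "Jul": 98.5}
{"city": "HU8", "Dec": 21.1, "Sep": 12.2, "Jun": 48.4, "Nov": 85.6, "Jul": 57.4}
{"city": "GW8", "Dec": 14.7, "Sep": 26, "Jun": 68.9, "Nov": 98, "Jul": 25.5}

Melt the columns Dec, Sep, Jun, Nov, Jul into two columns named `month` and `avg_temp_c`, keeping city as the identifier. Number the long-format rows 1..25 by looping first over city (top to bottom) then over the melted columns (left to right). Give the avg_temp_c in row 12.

4.4

25 rows total (5 × 5). Row 12: index ⌊(12-1)/5⌋ = 2 into city → PW8; (12-1) mod 5 = 1 into the melted columns → Sep.
So row 12 is (PW8, Sep, 4.4); avg_temp_c = 4.4.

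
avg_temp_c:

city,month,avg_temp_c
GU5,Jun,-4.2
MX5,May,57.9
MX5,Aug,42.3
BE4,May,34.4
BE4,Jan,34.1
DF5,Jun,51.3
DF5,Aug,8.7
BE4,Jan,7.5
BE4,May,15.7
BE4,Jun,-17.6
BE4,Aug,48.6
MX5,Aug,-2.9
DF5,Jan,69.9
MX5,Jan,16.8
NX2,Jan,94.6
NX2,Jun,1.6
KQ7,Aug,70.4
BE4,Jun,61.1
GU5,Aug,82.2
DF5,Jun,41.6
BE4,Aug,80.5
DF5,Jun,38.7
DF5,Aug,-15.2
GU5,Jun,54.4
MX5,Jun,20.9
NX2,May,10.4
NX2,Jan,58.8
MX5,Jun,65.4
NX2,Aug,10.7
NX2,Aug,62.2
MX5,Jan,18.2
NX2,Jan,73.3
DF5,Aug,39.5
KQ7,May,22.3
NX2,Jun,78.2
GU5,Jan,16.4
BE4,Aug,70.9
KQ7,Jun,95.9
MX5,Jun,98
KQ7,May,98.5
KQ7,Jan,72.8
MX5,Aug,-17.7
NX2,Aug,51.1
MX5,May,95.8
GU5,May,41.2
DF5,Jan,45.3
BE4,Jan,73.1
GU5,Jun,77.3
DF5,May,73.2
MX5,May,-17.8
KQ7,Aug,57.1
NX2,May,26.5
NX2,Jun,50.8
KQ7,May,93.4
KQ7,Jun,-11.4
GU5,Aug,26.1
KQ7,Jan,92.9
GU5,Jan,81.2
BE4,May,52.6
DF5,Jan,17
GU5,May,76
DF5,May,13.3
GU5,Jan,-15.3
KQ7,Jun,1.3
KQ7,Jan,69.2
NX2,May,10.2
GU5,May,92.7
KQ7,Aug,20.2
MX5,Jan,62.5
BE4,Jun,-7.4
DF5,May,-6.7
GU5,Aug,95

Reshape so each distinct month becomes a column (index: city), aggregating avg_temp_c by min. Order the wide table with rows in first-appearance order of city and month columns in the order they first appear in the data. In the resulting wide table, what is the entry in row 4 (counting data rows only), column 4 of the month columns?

With rows in first-appearance order of city, row 4 is city=DF5. month columns in first-appearance order: Jun, May, Aug, Jan; column 4 is Jan.
Long rows with city=DF5, month=Jan: min(69.9, 45.3, 17) = 17.

17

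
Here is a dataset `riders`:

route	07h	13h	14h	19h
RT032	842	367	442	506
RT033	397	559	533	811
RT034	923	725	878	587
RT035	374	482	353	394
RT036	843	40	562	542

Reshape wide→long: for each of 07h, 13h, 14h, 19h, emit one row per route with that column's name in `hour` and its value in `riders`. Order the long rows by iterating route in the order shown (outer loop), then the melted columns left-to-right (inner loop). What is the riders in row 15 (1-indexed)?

353

20 rows total (5 × 4). Row 15: index ⌊(15-1)/4⌋ = 3 into route → RT035; (15-1) mod 4 = 2 into the melted columns → 14h.
So row 15 is (RT035, 14h, 353); riders = 353.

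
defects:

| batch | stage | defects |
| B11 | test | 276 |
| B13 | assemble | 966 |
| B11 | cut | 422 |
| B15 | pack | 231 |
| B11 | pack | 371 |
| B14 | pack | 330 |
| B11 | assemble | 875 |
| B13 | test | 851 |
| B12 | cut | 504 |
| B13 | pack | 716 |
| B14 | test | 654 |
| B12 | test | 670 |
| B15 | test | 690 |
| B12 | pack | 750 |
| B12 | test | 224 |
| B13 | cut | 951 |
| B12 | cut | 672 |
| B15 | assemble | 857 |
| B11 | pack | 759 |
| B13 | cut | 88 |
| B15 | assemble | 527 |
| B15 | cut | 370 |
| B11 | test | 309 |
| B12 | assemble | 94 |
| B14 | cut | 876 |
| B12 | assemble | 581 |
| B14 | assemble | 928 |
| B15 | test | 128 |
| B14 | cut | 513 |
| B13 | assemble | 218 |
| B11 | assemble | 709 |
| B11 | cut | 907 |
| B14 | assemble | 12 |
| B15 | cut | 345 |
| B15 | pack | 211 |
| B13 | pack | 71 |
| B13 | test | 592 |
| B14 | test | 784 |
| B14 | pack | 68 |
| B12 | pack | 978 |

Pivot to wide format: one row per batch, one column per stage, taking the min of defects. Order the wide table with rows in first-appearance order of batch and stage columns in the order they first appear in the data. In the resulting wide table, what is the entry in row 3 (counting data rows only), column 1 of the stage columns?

128

With rows in first-appearance order of batch, row 3 is batch=B15. stage columns in first-appearance order: test, assemble, cut, pack; column 1 is test.
Long rows with batch=B15, stage=test: min(690, 128) = 128.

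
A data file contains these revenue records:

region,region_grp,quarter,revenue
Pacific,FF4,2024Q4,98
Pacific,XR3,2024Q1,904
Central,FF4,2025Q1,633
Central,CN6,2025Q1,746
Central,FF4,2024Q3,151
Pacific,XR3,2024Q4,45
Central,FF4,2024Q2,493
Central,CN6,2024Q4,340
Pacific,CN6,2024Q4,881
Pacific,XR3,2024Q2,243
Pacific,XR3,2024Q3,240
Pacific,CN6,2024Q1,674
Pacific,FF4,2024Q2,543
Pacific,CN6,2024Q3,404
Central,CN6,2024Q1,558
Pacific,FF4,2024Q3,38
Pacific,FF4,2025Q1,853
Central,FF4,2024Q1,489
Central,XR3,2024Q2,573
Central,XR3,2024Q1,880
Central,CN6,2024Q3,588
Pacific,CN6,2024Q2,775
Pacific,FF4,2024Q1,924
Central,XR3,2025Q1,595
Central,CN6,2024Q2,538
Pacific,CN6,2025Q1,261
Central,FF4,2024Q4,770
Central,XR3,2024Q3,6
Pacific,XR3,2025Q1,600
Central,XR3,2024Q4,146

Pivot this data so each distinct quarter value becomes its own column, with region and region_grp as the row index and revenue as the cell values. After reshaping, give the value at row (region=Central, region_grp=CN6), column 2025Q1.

746

Wide layout: rows indexed by region and region_grp, columns are the 5 distinct quarter values (2024Q4, 2024Q1, 2025Q1, 2024Q3, 2024Q2).
Cell (region=Central, region_grp=CN6, quarter=2025Q1) draws from the long row where region=Central, region_grp=CN6 and quarter=2025Q1, which has revenue=746.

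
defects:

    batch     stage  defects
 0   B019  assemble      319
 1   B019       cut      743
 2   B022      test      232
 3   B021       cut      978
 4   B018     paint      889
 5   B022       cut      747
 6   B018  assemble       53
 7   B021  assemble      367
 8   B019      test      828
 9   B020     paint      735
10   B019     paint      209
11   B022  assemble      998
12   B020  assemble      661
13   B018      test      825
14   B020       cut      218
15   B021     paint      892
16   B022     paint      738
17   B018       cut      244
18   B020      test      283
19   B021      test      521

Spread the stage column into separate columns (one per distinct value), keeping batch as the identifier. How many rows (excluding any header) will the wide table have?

5 distinct batch values → 5 rows.

5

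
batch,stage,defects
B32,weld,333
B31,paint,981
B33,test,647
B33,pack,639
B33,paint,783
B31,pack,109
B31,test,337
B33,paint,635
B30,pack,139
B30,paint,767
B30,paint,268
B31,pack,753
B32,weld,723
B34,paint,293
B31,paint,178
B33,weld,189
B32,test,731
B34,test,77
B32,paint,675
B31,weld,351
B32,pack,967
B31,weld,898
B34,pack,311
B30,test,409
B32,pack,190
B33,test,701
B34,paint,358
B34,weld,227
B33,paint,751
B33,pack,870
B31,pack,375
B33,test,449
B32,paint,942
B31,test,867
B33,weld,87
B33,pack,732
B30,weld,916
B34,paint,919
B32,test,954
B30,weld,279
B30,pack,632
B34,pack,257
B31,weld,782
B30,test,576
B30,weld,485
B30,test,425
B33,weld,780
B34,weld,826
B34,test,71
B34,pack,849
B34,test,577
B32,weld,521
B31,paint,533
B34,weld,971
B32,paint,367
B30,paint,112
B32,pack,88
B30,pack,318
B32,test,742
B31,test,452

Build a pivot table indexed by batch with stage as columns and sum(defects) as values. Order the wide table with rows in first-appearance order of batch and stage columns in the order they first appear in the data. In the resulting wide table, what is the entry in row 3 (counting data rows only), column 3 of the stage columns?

With rows in first-appearance order of batch, row 3 is batch=B33. stage columns in first-appearance order: weld, paint, test, pack; column 3 is test.
Long rows with batch=B33, stage=test: 647 + 701 + 449 = 1797.

1797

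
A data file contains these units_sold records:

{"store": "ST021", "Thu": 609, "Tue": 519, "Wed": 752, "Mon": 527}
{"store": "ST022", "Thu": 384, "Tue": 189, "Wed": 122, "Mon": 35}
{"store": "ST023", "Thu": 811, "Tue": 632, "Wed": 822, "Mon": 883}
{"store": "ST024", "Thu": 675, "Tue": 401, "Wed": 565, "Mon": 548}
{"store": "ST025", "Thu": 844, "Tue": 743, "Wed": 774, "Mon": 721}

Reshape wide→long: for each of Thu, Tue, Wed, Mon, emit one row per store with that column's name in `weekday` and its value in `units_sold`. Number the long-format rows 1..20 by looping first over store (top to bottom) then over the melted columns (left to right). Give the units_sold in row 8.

35

20 rows total (5 × 4). Row 8: index ⌊(8-1)/4⌋ = 1 into store → ST022; (8-1) mod 4 = 3 into the melted columns → Mon.
So row 8 is (ST022, Mon, 35); units_sold = 35.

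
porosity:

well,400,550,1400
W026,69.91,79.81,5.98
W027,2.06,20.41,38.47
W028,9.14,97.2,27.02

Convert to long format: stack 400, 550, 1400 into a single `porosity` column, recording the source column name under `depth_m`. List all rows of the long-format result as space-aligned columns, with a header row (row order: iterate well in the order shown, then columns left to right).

Each (well, column) pair becomes one row: 3 × 3 = 9 rows.
For example, (W026, 400) → porosity=69.91.

well  depth_m  porosity
W026  400      69.91   
W026  550      79.81   
W026  1400     5.98    
W027  400      2.06    
W027  550      20.41   
W027  1400     38.47   
W028  400      9.14    
W028  550      97.2    
W028  1400     27.02   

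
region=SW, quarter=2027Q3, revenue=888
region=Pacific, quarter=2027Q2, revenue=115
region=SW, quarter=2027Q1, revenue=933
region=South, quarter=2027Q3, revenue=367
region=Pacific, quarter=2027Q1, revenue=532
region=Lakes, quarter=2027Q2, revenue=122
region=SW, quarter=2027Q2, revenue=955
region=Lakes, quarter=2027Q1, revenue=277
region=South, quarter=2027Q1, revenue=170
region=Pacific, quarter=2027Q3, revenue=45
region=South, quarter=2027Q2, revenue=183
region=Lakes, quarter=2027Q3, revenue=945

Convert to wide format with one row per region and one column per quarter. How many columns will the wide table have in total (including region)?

4

1 column for region plus 3 distinct quarter values → 4 columns.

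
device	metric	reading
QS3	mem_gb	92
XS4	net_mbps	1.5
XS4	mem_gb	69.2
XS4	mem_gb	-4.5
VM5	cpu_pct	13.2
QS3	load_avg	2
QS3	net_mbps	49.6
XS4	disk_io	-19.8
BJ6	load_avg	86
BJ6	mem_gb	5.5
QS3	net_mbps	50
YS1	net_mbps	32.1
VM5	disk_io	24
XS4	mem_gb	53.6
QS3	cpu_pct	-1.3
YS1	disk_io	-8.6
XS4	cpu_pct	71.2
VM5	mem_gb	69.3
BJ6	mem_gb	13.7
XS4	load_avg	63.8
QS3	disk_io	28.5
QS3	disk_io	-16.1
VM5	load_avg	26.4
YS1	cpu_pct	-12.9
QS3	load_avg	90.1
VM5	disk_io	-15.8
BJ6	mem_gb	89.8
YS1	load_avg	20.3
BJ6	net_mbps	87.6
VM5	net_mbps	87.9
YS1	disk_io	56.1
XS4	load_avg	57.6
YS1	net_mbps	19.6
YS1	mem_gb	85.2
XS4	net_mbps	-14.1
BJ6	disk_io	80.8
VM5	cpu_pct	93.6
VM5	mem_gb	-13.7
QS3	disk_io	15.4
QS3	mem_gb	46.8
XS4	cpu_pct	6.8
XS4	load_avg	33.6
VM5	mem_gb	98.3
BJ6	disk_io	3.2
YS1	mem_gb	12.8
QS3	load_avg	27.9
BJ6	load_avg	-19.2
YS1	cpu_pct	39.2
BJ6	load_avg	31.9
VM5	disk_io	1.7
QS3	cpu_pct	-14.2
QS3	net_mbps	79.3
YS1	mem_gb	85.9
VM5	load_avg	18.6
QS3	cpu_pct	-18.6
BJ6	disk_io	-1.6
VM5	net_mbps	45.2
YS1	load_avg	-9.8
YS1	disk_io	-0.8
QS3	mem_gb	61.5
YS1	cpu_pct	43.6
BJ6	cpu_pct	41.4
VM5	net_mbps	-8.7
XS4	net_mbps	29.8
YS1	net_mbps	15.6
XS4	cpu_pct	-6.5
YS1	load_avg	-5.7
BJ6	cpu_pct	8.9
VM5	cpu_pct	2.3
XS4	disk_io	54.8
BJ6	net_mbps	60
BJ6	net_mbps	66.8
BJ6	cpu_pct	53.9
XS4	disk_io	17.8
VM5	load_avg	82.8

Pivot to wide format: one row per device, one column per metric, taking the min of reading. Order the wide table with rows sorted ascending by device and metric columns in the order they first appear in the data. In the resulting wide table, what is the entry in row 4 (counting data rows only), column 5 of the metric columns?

-19.8

With rows sorted ascending by device, row 4 is device=XS4. metric columns in first-appearance order: mem_gb, net_mbps, cpu_pct, load_avg, disk_io; column 5 is disk_io.
Long rows with device=XS4, metric=disk_io: min(-19.8, 54.8, 17.8) = -19.8.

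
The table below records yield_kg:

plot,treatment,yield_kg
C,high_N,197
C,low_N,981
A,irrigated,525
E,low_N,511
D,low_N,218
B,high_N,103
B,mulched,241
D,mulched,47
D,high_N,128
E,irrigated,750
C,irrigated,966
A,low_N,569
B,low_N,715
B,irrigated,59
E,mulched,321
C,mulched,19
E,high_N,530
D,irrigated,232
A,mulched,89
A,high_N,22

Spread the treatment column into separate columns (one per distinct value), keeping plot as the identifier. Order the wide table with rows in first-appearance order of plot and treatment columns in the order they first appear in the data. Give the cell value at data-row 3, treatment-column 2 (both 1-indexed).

511

With rows in first-appearance order of plot, row 3 is plot=E. treatment columns in first-appearance order: high_N, low_N, irrigated, mulched; column 2 is low_N.
Long rows with plot=E, treatment=low_N: yield_kg = 511.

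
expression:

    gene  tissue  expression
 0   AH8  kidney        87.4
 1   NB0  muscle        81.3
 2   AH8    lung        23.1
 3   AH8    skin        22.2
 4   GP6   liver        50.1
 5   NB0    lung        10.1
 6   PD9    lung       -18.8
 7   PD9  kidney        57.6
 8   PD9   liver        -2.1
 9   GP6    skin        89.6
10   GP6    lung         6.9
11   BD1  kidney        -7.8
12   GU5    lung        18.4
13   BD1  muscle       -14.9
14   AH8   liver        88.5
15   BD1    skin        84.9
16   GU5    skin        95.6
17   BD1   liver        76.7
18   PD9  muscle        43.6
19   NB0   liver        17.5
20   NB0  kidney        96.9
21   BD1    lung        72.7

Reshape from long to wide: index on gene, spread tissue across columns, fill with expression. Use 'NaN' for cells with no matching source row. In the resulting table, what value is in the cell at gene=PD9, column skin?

NaN

No long-format row has gene=PD9 and tissue=skin, so the cell is NaN.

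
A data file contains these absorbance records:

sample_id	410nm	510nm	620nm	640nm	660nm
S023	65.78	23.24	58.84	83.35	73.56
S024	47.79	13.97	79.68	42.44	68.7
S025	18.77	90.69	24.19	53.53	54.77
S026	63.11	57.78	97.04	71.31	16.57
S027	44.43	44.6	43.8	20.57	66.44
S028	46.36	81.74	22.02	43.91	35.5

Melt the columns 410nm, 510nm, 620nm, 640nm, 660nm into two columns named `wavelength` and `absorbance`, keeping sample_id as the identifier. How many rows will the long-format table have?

6 sample_id values × 5 melted columns = 30 rows.

30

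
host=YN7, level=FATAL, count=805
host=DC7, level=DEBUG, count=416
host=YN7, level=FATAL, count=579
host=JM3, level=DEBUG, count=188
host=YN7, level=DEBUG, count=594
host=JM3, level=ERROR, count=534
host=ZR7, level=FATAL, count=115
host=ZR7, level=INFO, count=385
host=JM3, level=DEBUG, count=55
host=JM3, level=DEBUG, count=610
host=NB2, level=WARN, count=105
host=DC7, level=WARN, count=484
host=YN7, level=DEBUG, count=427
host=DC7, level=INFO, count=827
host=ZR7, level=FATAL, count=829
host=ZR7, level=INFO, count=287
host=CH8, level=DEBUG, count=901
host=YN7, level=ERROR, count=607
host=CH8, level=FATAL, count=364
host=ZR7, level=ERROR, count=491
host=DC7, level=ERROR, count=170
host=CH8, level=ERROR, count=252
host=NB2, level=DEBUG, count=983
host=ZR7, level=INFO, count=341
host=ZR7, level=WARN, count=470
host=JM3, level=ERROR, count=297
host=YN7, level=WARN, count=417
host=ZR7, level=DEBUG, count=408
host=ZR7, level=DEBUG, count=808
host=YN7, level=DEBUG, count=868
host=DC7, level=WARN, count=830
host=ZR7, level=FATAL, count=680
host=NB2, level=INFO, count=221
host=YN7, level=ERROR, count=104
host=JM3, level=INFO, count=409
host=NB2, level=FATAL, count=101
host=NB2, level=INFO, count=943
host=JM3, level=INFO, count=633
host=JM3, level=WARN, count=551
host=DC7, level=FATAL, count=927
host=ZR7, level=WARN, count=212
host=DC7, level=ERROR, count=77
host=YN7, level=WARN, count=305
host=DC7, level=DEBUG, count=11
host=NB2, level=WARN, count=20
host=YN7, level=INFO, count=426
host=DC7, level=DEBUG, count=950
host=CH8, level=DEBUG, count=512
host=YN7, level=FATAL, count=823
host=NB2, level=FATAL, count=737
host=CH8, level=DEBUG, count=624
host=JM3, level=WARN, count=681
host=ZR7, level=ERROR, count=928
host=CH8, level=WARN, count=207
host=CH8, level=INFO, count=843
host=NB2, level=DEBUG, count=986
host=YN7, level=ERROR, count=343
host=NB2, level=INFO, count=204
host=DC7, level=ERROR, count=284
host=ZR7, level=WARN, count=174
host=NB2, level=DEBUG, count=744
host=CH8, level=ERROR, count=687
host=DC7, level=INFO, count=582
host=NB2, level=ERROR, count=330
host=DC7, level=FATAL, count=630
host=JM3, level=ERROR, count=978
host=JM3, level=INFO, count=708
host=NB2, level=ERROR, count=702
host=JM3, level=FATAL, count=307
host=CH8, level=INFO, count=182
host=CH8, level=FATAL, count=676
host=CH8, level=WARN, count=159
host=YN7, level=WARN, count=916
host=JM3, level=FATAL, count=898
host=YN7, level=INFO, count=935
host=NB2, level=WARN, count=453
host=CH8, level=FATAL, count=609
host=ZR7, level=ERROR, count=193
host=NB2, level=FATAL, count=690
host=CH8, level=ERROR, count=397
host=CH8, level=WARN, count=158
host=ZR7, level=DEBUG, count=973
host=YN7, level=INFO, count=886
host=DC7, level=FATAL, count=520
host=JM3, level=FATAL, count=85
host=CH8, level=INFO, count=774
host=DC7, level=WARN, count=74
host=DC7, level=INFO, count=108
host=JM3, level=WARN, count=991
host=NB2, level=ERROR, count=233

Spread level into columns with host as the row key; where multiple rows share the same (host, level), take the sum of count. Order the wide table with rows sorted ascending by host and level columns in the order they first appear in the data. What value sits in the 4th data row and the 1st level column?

With rows sorted ascending by host, row 4 is host=NB2. level columns in first-appearance order: FATAL, DEBUG, ERROR, INFO, WARN; column 1 is FATAL.
Long rows with host=NB2, level=FATAL: 101 + 737 + 690 = 1528.

1528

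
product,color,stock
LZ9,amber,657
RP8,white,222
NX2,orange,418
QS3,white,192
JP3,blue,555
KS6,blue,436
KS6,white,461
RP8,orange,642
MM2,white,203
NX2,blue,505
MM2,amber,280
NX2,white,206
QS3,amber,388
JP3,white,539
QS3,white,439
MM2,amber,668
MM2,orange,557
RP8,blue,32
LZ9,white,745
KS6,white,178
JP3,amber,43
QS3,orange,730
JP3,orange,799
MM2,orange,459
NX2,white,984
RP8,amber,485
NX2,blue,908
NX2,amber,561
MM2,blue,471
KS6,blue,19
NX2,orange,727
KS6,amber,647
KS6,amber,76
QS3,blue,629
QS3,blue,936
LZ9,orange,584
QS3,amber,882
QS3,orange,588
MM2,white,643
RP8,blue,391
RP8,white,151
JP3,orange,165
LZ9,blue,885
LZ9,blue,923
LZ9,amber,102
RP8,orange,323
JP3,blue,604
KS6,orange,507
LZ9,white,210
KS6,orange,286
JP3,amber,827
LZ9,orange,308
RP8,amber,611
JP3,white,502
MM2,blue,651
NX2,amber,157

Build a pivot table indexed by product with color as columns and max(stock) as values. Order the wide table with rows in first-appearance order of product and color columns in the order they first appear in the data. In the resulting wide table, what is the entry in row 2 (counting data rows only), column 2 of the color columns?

With rows in first-appearance order of product, row 2 is product=RP8. color columns in first-appearance order: amber, white, orange, blue; column 2 is white.
Long rows with product=RP8, color=white: max(222, 151) = 222.

222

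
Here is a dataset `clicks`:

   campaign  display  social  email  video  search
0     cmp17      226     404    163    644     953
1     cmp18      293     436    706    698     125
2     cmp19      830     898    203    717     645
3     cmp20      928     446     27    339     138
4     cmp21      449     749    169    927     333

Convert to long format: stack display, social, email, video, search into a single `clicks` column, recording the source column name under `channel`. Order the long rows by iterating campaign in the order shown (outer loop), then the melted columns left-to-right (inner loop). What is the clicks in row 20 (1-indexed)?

138

25 rows total (5 × 5). Row 20: index ⌊(20-1)/5⌋ = 3 into campaign → cmp20; (20-1) mod 5 = 4 into the melted columns → search.
So row 20 is (cmp20, search, 138); clicks = 138.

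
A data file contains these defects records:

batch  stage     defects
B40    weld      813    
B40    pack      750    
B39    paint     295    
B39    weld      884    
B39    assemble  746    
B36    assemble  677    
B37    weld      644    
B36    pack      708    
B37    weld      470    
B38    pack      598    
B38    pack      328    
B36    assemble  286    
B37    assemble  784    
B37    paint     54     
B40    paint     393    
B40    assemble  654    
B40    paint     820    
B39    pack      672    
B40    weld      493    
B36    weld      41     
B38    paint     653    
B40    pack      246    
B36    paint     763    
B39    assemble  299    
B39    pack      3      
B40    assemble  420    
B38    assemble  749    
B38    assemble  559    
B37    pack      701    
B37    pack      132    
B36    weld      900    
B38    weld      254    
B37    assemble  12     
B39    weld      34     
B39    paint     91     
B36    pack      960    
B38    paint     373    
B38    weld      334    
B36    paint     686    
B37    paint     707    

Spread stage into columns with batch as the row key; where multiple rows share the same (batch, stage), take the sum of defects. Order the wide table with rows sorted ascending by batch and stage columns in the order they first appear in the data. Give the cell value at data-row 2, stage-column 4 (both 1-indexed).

796

With rows sorted ascending by batch, row 2 is batch=B37. stage columns in first-appearance order: weld, pack, paint, assemble; column 4 is assemble.
Long rows with batch=B37, stage=assemble: 784 + 12 = 796.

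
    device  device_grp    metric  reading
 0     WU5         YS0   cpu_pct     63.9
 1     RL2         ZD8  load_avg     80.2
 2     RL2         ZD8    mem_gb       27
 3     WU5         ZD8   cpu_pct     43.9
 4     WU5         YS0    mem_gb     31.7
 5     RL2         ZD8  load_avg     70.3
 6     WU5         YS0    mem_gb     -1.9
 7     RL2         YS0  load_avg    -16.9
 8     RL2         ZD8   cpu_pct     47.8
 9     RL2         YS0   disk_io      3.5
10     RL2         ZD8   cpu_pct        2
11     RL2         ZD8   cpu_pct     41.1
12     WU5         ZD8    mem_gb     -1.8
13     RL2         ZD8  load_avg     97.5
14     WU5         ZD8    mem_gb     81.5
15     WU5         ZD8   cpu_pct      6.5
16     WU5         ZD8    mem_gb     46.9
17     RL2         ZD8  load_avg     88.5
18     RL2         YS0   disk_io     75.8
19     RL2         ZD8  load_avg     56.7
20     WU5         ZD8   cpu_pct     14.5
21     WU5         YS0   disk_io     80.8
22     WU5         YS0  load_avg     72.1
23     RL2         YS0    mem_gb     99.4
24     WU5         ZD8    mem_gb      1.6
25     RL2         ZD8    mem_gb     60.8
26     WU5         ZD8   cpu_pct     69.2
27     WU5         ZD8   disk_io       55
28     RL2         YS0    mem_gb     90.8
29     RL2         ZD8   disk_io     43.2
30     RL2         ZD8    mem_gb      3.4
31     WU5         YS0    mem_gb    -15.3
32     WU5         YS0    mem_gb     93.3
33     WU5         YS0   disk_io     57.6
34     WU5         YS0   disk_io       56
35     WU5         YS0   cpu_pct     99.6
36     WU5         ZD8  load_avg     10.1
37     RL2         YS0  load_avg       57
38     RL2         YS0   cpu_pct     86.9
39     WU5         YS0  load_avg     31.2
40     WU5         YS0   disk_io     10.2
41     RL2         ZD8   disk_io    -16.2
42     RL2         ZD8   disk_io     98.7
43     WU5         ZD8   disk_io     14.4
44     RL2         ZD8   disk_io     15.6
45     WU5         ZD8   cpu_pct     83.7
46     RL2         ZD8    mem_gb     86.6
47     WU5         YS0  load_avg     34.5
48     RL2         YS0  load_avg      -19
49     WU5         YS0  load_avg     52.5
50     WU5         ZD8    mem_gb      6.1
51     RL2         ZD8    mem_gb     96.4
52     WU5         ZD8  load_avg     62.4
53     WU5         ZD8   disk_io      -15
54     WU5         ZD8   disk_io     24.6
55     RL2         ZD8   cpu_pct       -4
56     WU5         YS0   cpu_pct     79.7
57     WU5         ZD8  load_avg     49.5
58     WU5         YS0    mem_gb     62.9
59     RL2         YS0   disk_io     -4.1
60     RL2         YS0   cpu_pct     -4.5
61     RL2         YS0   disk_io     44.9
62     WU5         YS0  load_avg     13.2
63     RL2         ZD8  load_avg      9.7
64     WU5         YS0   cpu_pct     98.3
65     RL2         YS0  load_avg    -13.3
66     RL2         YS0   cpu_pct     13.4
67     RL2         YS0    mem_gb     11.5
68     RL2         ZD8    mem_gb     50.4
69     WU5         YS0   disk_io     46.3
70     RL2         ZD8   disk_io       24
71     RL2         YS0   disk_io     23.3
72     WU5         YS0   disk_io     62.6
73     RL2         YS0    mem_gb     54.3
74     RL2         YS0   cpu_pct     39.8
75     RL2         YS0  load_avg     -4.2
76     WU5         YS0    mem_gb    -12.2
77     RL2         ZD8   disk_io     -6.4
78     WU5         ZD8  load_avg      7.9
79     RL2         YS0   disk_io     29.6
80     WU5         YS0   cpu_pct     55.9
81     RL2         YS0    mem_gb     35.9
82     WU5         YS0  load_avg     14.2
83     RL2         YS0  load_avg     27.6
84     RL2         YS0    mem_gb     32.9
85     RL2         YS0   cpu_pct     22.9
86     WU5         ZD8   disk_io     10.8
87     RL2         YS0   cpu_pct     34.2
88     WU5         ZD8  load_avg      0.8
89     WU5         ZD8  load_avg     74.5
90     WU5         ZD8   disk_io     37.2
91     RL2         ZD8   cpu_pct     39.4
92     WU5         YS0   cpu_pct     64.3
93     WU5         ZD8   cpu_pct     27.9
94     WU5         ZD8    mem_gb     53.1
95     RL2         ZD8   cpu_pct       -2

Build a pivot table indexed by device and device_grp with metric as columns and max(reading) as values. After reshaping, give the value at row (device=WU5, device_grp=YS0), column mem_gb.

Rows with device=WU5, device_grp=YS0 and metric=mem_gb: reading values are 31.7, -1.9, -15.3, 93.3, 62.9, -12.2.
max(31.7, -1.9, -15.3, 93.3, 62.9, -12.2) = 93.3.

93.3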